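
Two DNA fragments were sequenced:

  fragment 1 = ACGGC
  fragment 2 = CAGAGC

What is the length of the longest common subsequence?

4

Match A at fragment 1[1]=fragment 2[2], then G at fragment 1[3]=fragment 2[3], then G at fragment 1[4]=fragment 2[5], then C at fragment 1[5]=fragment 2[6] — 4 bases in the same relative order in both. Since dp[5][6] = 4, nothing longer is possible.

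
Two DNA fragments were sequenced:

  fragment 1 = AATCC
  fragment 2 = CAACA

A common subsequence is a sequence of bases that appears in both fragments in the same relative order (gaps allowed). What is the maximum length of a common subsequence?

Taking A (fragment 1 #1, fragment 2 #2), then A (fragment 1 #2, fragment 2 #3), then C (fragment 1 #4, fragment 2 #4) gives a common subsequence of length 3. dp[5][5] = 3 confirms this is the maximum.

3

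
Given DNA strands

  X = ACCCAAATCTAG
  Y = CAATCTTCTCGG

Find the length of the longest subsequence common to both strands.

One common subsequence of length 7: C (X #4, Y #1) → A (X #5, Y #2) → A (X #6, Y #3) → T (X #8, Y #7) → C (X #9, Y #8) → T (X #10, Y #9) → G (X #12, Y #12), and the DP table's final entry dp[12][12] is also 7, so no common subsequence is longer.

7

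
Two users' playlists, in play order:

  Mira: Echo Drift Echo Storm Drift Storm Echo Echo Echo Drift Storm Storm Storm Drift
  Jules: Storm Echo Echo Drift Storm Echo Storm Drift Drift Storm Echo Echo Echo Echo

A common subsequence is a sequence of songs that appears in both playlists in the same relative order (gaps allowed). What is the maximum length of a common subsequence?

Taking Echo at Mira[1]=Jules[3], Drift at Mira[2]=Jules[4], Echo at Mira[3]=Jules[6], Storm at Mira[4]=Jules[7], Drift at Mira[5]=Jules[9], Storm at Mira[6]=Jules[10], Echo at Mira[7]=Jules[12], Echo at Mira[8]=Jules[13], Echo at Mira[9]=Jules[14] gives a common subsequence of length 9, and the DP table's final entry dp[14][14] is also 9, so no common subsequence is longer.

9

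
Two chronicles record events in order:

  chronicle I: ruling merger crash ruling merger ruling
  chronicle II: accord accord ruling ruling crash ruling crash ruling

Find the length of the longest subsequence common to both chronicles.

Pick ruling (chronicle I #1, chronicle II #4) → crash (chronicle I #3, chronicle II #5) → ruling (chronicle I #4, chronicle II #6) → ruling (chronicle I #6, chronicle II #8); all 4 events appear in both, in order, and the DP table's final entry dp[6][8] is also 4, so no common subsequence is longer.

4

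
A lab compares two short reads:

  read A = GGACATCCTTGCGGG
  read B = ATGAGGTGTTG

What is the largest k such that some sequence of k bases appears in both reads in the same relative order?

Match G at read A[1]=read B[5], then G at read A[2]=read B[6], then T at read A[6]=read B[7], then T at read A[9]=read B[9], then T at read A[10]=read B[10], then G at read A[15]=read B[11] — 6 bases in the same relative order in both. dp[15][11] = 6 confirms this is the maximum.

6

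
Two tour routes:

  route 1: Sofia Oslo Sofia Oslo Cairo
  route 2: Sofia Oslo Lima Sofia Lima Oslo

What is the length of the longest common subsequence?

4

One common subsequence of length 4: Sofia (route 1 #1, route 2 #1), Oslo (route 1 #2, route 2 #2), Sofia (route 1 #3, route 2 #4), Oslo (route 1 #4, route 2 #6), and the DP table's final entry dp[5][6] is also 4, so no common subsequence is longer.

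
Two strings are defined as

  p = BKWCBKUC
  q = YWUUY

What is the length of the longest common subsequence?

Match W [3,2], then U [7,4] — 2 characters in the same relative order in both. The LCS DP gives dp[8][5] = 2, so this is optimal.

2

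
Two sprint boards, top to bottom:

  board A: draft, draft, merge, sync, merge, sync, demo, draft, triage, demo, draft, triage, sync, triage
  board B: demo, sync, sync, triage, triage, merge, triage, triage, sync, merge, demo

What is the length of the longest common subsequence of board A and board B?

Pick sync (board A #4, board B #3), then merge (board A #5, board B #6), then triage (board A #9, board B #7), then triage (board A #12, board B #8), then sync (board A #13, board B #9); all 5 tasks appear in both, in order, and the DP table's final entry dp[14][11] is also 5, so no common subsequence is longer.

5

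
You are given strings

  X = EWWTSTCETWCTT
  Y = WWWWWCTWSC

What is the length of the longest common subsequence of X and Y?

6

Pick W at X[2]=Y[4] → W at X[3]=Y[5] → C at X[7]=Y[6] → T at X[9]=Y[7] → W at X[10]=Y[8] → C at X[11]=Y[10]; all 6 characters appear in both, in order. dp[13][10] = 6 confirms this is the maximum.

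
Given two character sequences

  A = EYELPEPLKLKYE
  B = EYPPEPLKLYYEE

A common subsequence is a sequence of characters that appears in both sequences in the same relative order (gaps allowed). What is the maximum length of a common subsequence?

One common subsequence of length 10: E (A #1, B #1); then Y (A #2, B #2); then P (A #5, B #4); then E (A #6, B #5); then P (A #7, B #6); then L (A #8, B #7); then K (A #9, B #8); then L (A #10, B #9); then Y (A #12, B #11); then E (A #13, B #13). The LCS DP gives dp[13][13] = 10, so this is optimal.

10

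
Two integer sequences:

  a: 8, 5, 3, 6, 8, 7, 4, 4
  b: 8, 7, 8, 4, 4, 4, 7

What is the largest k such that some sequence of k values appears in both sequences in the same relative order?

4

Let dp[i][j] be the LCS length of the first i values of a and the first j values of b. dp[i][j] = dp[i-1][j-1]+1 when the i-th and j-th values match, else max(dp[i-1][j], dp[i][j-1]).
    ·  8  7  8  4  4  4  7
 ·  0  0  0  0  0  0  0  0
 8  0  1  1  1  1  1  1  1
 5  0  1  1  1  1  1  1  1
 3  0  1  1  1  1  1  1  1
 6  0  1  1  1  1  1  1  1
 8  0  1  1  2  2  2  2  2
 7  0  1  2  2  2  2  2  3
 4  0  1  2  2  3  3  3  3
 4  0  1  2  2  3  4  4  4
dp[8][7] = 4. One LCS (by backtracking along matches): 8, 8, 4, 4.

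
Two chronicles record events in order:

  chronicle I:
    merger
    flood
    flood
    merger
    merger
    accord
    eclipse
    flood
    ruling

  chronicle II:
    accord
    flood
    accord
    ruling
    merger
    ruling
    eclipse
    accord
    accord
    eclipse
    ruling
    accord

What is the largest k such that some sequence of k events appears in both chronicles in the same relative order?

Match flood (chronicle I #2, chronicle II #2) → merger (chronicle I #4, chronicle II #5) → accord (chronicle I #6, chronicle II #9) → eclipse (chronicle I #7, chronicle II #10) → ruling (chronicle I #9, chronicle II #11) — 5 events in the same relative order in both. Since dp[9][12] = 5, nothing longer is possible.

5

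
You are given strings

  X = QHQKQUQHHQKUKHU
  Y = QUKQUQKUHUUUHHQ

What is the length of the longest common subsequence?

9

One common subsequence of length 9: Q (X #1, Y #1); then K (X #4, Y #3); then Q (X #5, Y #4); then U (X #6, Y #5); then Q (X #10, Y #6); then K (X #11, Y #7); then U (X #12, Y #8); then H (X #14, Y #9); then U (X #15, Y #12). Since dp[15][15] = 9, nothing longer is possible.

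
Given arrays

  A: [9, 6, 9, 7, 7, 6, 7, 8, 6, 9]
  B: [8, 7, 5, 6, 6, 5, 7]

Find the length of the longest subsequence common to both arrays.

3

Let dp[i][j] be the LCS length of the first i values of A and the first j values of B. dp[i][j] = dp[i-1][j-1]+1 when the i-th and j-th values match, else max(dp[i-1][j], dp[i][j-1]).
    ·  8  7  5  6  6  5  7
 ·  0  0  0  0  0  0  0  0
 9  0  0  0  0  0  0  0  0
 6  0  0  0  0  1  1  1  1
 9  0  0  0  0  1  1  1  1
 7  0  0  1  1  1  1  1  2
 7  0  0  1  1  1  1  1  2
 6  0  0  1  1  2  2  2  2
 7  0  0  1  1  2  2  2  3
 8  0  1  1  1  2  2  2  3
 6  0  1  1  1  2  3  3  3
 9  0  1  1  1  2  3  3  3
dp[10][7] = 3. One LCS (by backtracking along matches): 6, 6, 7.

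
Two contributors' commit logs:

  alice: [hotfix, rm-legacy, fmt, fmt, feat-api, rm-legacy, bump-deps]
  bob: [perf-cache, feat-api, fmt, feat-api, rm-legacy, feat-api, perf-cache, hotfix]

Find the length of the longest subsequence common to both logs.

3

Pick fmt at alice[4]=bob[3], feat-api at alice[5]=bob[4], rm-legacy at alice[6]=bob[5]; all 3 commits appear in both, in order, and the DP table's final entry dp[7][8] is also 3, so no common subsequence is longer.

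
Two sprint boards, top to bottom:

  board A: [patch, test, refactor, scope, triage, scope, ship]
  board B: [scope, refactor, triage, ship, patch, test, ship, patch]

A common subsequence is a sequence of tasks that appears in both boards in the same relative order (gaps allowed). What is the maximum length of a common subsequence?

Match patch at board A[1]=board B[5] → test at board A[2]=board B[6] → ship at board A[7]=board B[7] — 3 tasks in the same relative order in both. dp[7][8] = 3 confirms this is the maximum.

3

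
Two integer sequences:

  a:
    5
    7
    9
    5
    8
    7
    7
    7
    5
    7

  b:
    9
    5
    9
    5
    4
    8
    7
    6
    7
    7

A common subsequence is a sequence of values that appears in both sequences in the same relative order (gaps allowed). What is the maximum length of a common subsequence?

Let dp[i][j] be the LCS length of the first i values of a and the first j values of b. dp[i][j] = dp[i-1][j-1]+1 when the i-th and j-th values match, else max(dp[i-1][j], dp[i][j-1]).
    ·  9  5  9  5  4  8  7  6  7  7
 ·  0  0  0  0  0  0  0  0  0  0  0
 5  0  0  1  1  1  1  1  1  1  1  1
 7  0  0  1  1  1  1  1  2  2  2  2
 9  0  1  1  2  2  2  2  2  2  2  2
 5  0  1  2  2  3  3  3  3  3  3  3
 8  0  1  2  2  3  3  4  4  4  4  4
 7  0  1  2  2  3  3  4  5  5  5  5
 7  0  1  2  2  3  3  4  5  5  6  6
 7  0  1  2  2  3  3  4  5  5  6  7
 5  0  1  2  2  3  3  4  5  5  6  7
 7  0  1  2  2  3  3  4  5  5  6  7
dp[10][10] = 7. One LCS (by backtracking along matches): 5, 9, 5, 8, 7, 7, 7.

7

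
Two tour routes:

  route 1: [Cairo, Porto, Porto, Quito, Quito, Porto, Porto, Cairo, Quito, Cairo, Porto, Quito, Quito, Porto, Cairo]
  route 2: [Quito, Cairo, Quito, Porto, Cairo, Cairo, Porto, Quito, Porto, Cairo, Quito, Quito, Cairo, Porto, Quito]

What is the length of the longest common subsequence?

10

Pick Cairo (route 1 #1, route 2 #2), then Porto (route 1 #2, route 2 #4), then Porto (route 1 #3, route 2 #7), then Quito (route 1 #5, route 2 #8), then Porto (route 1 #7, route 2 #9), then Cairo (route 1 #8, route 2 #10), then Quito (route 1 #9, route 2 #12), then Cairo (route 1 #10, route 2 #13), then Porto (route 1 #11, route 2 #14), then Quito (route 1 #13, route 2 #15); all 10 stops appear in both, in order. dp[15][15] = 10 confirms this is the maximum.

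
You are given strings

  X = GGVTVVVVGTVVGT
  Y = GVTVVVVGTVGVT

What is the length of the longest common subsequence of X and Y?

12

Pick G (X #2, Y #1) → V (X #3, Y #2) → T (X #4, Y #3) → V (X #5, Y #4) → V (X #6, Y #5) → V (X #7, Y #6) → V (X #8, Y #7) → G (X #9, Y #8) → T (X #10, Y #9) → V (X #11, Y #10) → V (X #12, Y #12) → T (X #14, Y #13); all 12 characters appear in both, in order, and the DP table's final entry dp[14][13] is also 12, so no common subsequence is longer.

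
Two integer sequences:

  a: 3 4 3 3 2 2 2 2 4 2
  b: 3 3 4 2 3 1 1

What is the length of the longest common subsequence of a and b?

Pick 3 at a[3]=b[1] → 3 at a[4]=b[2] → 4 at a[9]=b[3] → 2 at a[10]=b[4]; all 4 values appear in both, in order, and the DP table's final entry dp[10][7] is also 4, so no common subsequence is longer.

4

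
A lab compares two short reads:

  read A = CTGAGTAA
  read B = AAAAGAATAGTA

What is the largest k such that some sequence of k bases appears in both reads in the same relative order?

Pick T at read A[2]=read B[8]; then A at read A[4]=read B[9]; then G at read A[5]=read B[10]; then T at read A[6]=read B[11]; then A at read A[8]=read B[12]; all 5 bases appear in both, in order. dp[8][12] = 5 confirms this is the maximum.

5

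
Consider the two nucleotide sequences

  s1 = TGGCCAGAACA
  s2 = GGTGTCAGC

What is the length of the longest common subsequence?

Pick T at s1[1]=s2[3], then G at s1[2]=s2[4], then C at s1[5]=s2[6], then A at s1[6]=s2[7], then G at s1[7]=s2[8], then C at s1[10]=s2[9]; all 6 bases appear in both, in order. The LCS DP gives dp[11][9] = 6, so this is optimal.

6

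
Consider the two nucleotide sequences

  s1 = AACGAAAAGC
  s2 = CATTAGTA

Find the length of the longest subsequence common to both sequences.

Match A at s1[1]=s2[2]; then A at s1[2]=s2[5]; then G at s1[4]=s2[6]; then A at s1[8]=s2[8] — 4 bases in the same relative order in both. The LCS DP gives dp[10][8] = 4, so this is optimal.

4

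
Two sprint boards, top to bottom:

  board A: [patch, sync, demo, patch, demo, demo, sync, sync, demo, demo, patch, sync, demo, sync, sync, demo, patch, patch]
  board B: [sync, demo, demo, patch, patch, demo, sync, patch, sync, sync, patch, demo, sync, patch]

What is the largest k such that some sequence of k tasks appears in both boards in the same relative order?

10

Taking sync at board A[2]=board B[1], demo at board A[3]=board B[3], patch at board A[4]=board B[5], demo at board A[5]=board B[6], sync at board A[7]=board B[9], sync at board A[8]=board B[10], patch at board A[11]=board B[11], demo at board A[13]=board B[12], sync at board A[15]=board B[13], patch at board A[18]=board B[14] gives a common subsequence of length 10, and the DP table's final entry dp[18][14] is also 10, so no common subsequence is longer.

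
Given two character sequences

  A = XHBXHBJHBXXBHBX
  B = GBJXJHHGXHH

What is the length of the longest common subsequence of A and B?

6

Match B (A #3, B #2); then X (A #4, B #4); then H (A #5, B #6); then H (A #8, B #7); then X (A #10, B #9); then H (A #13, B #11) — 6 characters in the same relative order in both. The LCS DP gives dp[15][11] = 6, so this is optimal.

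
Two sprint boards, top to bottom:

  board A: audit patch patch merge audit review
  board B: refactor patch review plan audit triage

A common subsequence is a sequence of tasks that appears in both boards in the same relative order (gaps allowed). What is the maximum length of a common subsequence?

2

Pick patch at board A[2]=board B[2]; then audit at board A[5]=board B[5]; all 2 tasks appear in both, in order. Since dp[6][6] = 2, nothing longer is possible.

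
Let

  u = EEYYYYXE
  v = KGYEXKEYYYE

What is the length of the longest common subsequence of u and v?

6

Let dp[i][j] be the LCS length of the first i characters of u and the first j characters of v. dp[i][j] = dp[i-1][j-1]+1 when the i-th and j-th characters match, else max(dp[i-1][j], dp[i][j-1]).
    ·  K  G  Y  E  X  K  E  Y  Y  Y  E
 ·  0  0  0  0  0  0  0  0  0  0  0  0
 E  0  0  0  0  1  1  1  1  1  1  1  1
 E  0  0  0  0  1  1  1  2  2  2  2  2
 Y  0  0  0  1  1  1  1  2  3  3  3  3
 Y  0  0  0  1  1  1  1  2  3  4  4  4
 Y  0  0  0  1  1  1  1  2  3  4  5  5
 Y  0  0  0  1  1  1  1  2  3  4  5  5
 X  0  0  0  1  1  2  2  2  3  4  5  5
 E  0  0  0  1  2  2  2  3  3  4  5  6
dp[8][11] = 6. One LCS (by backtracking along matches): EEYYYE.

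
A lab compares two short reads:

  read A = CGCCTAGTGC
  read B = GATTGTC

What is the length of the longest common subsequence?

5

Let dp[i][j] be the LCS length of the first i bases of read A and the first j bases of read B. dp[i][j] = dp[i-1][j-1]+1 when the i-th and j-th bases match, else max(dp[i-1][j], dp[i][j-1]).
    ·  G  A  T  T  G  T  C
 ·  0  0  0  0  0  0  0  0
 C  0  0  0  0  0  0  0  1
 G  0  1  1  1  1  1  1  1
 C  0  1  1  1  1  1  1  2
 C  0  1  1  1  1  1  1  2
 T  0  1  1  2  2  2  2  2
 A  0  1  2  2  2  2  2  2
 G  0  1  2  2  2  3  3  3
 T  0  1  2  3  3  3  4  4
 G  0  1  2  3  3  4  4  4
 C  0  1  2  3  3  4  4  5
dp[10][7] = 5. One LCS (by backtracking along matches): GTGTC.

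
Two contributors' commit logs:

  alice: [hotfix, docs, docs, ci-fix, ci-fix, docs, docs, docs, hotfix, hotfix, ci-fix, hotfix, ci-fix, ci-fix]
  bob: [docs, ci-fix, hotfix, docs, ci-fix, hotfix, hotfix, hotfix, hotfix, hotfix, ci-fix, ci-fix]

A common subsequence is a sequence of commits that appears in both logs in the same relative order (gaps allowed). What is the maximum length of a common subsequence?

8

Taking hotfix at alice[1]=bob[3] → docs at alice[3]=bob[4] → ci-fix at alice[4]=bob[5] → hotfix at alice[9]=bob[8] → hotfix at alice[10]=bob[9] → hotfix at alice[12]=bob[10] → ci-fix at alice[13]=bob[11] → ci-fix at alice[14]=bob[12] gives a common subsequence of length 8. The LCS DP gives dp[14][12] = 8, so this is optimal.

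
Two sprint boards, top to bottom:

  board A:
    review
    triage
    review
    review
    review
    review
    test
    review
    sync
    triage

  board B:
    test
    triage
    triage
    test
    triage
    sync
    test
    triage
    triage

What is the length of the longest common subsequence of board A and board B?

4

Taking triage (board A #2, board B #3), test (board A #7, board B #4), sync (board A #9, board B #6), triage (board A #10, board B #9) gives a common subsequence of length 4, and the DP table's final entry dp[10][9] is also 4, so no common subsequence is longer.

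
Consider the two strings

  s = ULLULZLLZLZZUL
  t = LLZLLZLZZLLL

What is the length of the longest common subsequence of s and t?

10

One common subsequence of length 10: L at s[3]=t[1] → L at s[5]=t[2] → Z at s[6]=t[3] → L at s[7]=t[4] → L at s[8]=t[5] → Z at s[9]=t[6] → L at s[10]=t[7] → Z at s[11]=t[8] → Z at s[12]=t[9] → L at s[14]=t[12]. The LCS DP gives dp[14][12] = 10, so this is optimal.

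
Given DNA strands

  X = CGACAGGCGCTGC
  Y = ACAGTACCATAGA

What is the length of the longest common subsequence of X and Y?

8

One common subsequence of length 8: A (X #3, Y #1), then C (X #4, Y #2), then A (X #5, Y #3), then G (X #6, Y #4), then C (X #8, Y #7), then C (X #10, Y #8), then T (X #11, Y #10), then G (X #12, Y #12). dp[13][13] = 8 confirms this is the maximum.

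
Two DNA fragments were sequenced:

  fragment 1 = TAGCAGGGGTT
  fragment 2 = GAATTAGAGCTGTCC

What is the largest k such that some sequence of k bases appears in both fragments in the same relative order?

Match T (fragment 1 #1, fragment 2 #5) → A (fragment 1 #2, fragment 2 #6) → G (fragment 1 #3, fragment 2 #7) → A (fragment 1 #5, fragment 2 #8) → G (fragment 1 #6, fragment 2 #9) → G (fragment 1 #9, fragment 2 #12) → T (fragment 1 #10, fragment 2 #13) — 7 bases in the same relative order in both, and the DP table's final entry dp[11][15] is also 7, so no common subsequence is longer.

7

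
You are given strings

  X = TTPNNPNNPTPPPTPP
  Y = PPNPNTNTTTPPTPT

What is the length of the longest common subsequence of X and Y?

Taking P (X #3, Y #2) → N (X #5, Y #3) → P (X #6, Y #4) → N (X #7, Y #5) → N (X #8, Y #7) → T (X #10, Y #10) → P (X #11, Y #11) → P (X #12, Y #12) → P (X #13, Y #14) → T (X #14, Y #15) gives a common subsequence of length 10. dp[16][15] = 10 confirms this is the maximum.

10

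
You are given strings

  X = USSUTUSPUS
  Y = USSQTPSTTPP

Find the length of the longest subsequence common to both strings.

Let dp[i][j] be the LCS length of the first i characters of X and the first j characters of Y. dp[i][j] = dp[i-1][j-1]+1 when the i-th and j-th characters match, else max(dp[i-1][j], dp[i][j-1]).
    ·  U  S  S  Q  T  P  S  T  T  P  P
 ·  0  0  0  0  0  0  0  0  0  0  0  0
 U  0  1  1  1  1  1  1  1  1  1  1  1
 S  0  1  2  2  2  2  2  2  2  2  2  2
 S  0  1  2  3  3  3  3  3  3  3  3  3
 U  0  1  2  3  3  3  3  3  3  3  3  3
 T  0  1  2  3  3  4  4  4  4  4  4  4
 U  0  1  2  3  3  4  4  4  4  4  4  4
 S  0  1  2  3  3  4  4  5  5  5  5  5
 P  0  1  2  3  3  4  5  5  5  5  6  6
 U  0  1  2  3  3  4  5  5  5  5  6  6
 S  0  1  2  3  3  4  5  6  6  6  6  6
dp[10][11] = 6. One LCS (by backtracking along matches): USSTSP.

6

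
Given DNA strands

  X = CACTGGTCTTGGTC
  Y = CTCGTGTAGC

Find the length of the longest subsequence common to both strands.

7

Let dp[i][j] be the LCS length of the first i bases of X and the first j bases of Y. dp[i][j] = dp[i-1][j-1]+1 when the i-th and j-th bases match, else max(dp[i-1][j], dp[i][j-1]).
    ·  C  T  C  G  T  G  T  A  G  C
 ·  0  0  0  0  0  0  0  0  0  0  0
 C  0  1  1  1  1  1  1  1  1  1  1
 A  0  1  1  1  1  1  1  1  2  2  2
 C  0  1  1  2  2  2  2  2  2  2  3
 T  0  1  2  2  2  3  3  3  3  3  3
 G  0  1  2  2  3  3  4  4  4  4  4
 G  0  1  2  2  3  3  4  4  4  5  5
 T  0  1  2  2  3  4  4  5  5  5  5
 C  0  1  2  3  3  4  4  5  5  5  6
 T  0  1  2  3  3  4  4  5  5  5  6
 T  0  1  2  3  3  4  4  5  5  5  6
 G  0  1  2  3  4  4  5  5  5  6  6
 G  0  1  2  3  4  4  5  5  5  6  6
 T  0  1  2  3  4  5  5  6  6  6  6
 C  0  1  2  3  4  5  5  6  6  6  7
dp[14][10] = 7. One LCS (by backtracking along matches): CCTGTGC.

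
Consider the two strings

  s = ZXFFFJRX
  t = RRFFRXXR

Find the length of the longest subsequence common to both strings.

4

Taking F [4,3], then F [5,4], then R [7,5], then X [8,7] gives a common subsequence of length 4. Since dp[8][8] = 4, nothing longer is possible.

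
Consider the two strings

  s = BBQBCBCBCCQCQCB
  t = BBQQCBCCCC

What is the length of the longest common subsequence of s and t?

One common subsequence of length 9: B [1,1], B [2,2], Q [3,4], C [7,5], B [8,6], C [9,7], C [10,8], C [12,9], C [14,10]. dp[15][10] = 9 confirms this is the maximum.

9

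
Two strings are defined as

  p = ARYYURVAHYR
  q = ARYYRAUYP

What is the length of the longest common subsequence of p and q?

Match A (p #1, q #1), then R (p #2, q #2), then Y (p #3, q #3), then Y (p #4, q #4), then R (p #6, q #5), then A (p #8, q #6), then Y (p #10, q #8) — 7 characters in the same relative order in both. dp[11][9] = 7 confirms this is the maximum.

7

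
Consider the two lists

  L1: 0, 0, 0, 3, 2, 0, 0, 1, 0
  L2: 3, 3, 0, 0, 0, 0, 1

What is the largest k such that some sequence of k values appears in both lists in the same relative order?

One common subsequence of length 5: 0 [2,3] → 0 [3,4] → 0 [6,5] → 0 [7,6] → 1 [8,7]. The LCS DP gives dp[9][7] = 5, so this is optimal.

5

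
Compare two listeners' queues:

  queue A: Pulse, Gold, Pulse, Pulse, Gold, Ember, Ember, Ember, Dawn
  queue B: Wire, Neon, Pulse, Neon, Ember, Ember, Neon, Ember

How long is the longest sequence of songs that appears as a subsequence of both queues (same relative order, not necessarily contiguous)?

4

Match Pulse [1,3]; then Ember [6,5]; then Ember [7,6]; then Ember [8,8] — 4 songs in the same relative order in both. dp[9][8] = 4 confirms this is the maximum.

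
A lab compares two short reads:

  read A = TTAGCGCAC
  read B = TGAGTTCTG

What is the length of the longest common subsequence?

5

Match T [1,1] → A [3,3] → G [4,4] → C [5,7] → G [6,9] — 5 bases in the same relative order in both. The LCS DP gives dp[9][9] = 5, so this is optimal.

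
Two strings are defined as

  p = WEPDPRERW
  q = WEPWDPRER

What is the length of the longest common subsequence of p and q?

One common subsequence of length 8: W (p #1, q #1), then E (p #2, q #2), then P (p #3, q #3), then D (p #4, q #5), then P (p #5, q #6), then R (p #6, q #7), then E (p #7, q #8), then R (p #8, q #9). dp[9][9] = 8 confirms this is the maximum.

8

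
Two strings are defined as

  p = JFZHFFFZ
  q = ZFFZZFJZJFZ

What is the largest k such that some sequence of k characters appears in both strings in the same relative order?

5

Let dp[i][j] be the LCS length of the first i characters of p and the first j characters of q. dp[i][j] = dp[i-1][j-1]+1 when the i-th and j-th characters match, else max(dp[i-1][j], dp[i][j-1]).
    ·  Z  F  F  Z  Z  F  J  Z  J  F  Z
 ·  0  0  0  0  0  0  0  0  0  0  0  0
 J  0  0  0  0  0  0  0  1  1  1  1  1
 F  0  0  1  1  1  1  1  1  1  1  2  2
 Z  0  1  1  1  2  2  2  2  2  2  2  3
 H  0  1  1  1  2  2  2  2  2  2  2  3
 F  0  1  2  2  2  2  3  3  3  3  3  3
 F  0  1  2  3  3  3  3  3  3  3  4  4
 F  0  1  2  3  3  3  4  4  4  4  4  4
 Z  0  1  2  3  4  4  4  4  5  5  5  5
dp[8][11] = 5. One LCS (by backtracking along matches): FZFFZ.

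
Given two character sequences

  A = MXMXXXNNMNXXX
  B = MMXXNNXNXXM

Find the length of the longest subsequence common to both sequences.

9

Taking M [1,1], then M [3,2], then X [5,3], then X [6,4], then N [7,5], then N [8,6], then N [10,8], then X [11,9], then X [12,10] gives a common subsequence of length 9. The LCS DP gives dp[13][11] = 9, so this is optimal.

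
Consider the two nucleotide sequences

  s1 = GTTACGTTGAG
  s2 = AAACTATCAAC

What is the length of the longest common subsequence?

One common subsequence of length 5: A [4,3] → C [5,4] → T [7,5] → T [8,7] → A [10,10]. The LCS DP gives dp[11][11] = 5, so this is optimal.

5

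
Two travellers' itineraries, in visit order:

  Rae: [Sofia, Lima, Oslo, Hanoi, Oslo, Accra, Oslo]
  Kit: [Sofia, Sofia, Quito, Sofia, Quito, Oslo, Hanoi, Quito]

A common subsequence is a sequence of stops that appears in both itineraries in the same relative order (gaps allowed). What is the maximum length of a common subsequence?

3

Match Sofia [1,4], Oslo [3,6], Hanoi [4,7] — 3 stops in the same relative order in both. dp[7][8] = 3 confirms this is the maximum.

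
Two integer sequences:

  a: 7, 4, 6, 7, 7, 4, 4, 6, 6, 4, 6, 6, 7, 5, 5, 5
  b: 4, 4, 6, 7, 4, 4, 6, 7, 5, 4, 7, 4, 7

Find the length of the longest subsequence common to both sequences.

Match 4 [2,2] → 6 [3,3] → 7 [5,4] → 4 [6,5] → 4 [7,6] → 6 [8,7] → 4 [10,12] → 7 [13,13] — 8 values in the same relative order in both. The LCS DP gives dp[16][13] = 8, so this is optimal.

8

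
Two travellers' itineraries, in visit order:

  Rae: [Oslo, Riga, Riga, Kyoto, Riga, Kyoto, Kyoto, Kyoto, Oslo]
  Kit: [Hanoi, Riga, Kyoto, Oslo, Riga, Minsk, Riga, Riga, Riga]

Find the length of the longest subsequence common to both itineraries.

4

One common subsequence of length 4: Oslo (Rae #1, Kit #4) → Riga (Rae #2, Kit #7) → Riga (Rae #3, Kit #8) → Riga (Rae #5, Kit #9). The LCS DP gives dp[9][9] = 4, so this is optimal.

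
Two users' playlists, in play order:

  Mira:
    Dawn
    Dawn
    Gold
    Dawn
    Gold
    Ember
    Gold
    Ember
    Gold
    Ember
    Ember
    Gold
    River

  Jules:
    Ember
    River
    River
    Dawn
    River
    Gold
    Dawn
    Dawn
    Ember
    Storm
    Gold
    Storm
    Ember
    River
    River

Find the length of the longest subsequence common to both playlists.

Taking Dawn at Mira[1]=Jules[4], Dawn at Mira[2]=Jules[7], Dawn at Mira[4]=Jules[8], Ember at Mira[6]=Jules[9], Gold at Mira[7]=Jules[11], Ember at Mira[8]=Jules[13], River at Mira[13]=Jules[15] gives a common subsequence of length 7. The LCS DP gives dp[13][15] = 7, so this is optimal.

7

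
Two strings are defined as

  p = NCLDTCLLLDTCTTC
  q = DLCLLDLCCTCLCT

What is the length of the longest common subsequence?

Taking C at p[2]=q[3], L at p[3]=q[5], D at p[4]=q[6], T at p[5]=q[10], C at p[6]=q[11], L at p[9]=q[12], C at p[12]=q[13], T at p[14]=q[14] gives a common subsequence of length 8, and the DP table's final entry dp[15][14] is also 8, so no common subsequence is longer.

8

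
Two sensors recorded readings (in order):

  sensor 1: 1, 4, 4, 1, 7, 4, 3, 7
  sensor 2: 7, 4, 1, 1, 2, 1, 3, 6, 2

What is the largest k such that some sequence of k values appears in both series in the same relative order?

3

Pick 1 [1,4] → 1 [4,6] → 3 [7,7]; all 3 values appear in both, in order, and the DP table's final entry dp[8][9] is also 3, so no common subsequence is longer.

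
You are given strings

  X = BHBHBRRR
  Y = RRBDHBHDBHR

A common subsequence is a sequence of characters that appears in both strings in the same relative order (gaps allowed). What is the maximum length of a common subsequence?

6

Let dp[i][j] be the LCS length of the first i characters of X and the first j characters of Y. dp[i][j] = dp[i-1][j-1]+1 when the i-th and j-th characters match, else max(dp[i-1][j], dp[i][j-1]).
    ·  R  R  B  D  H  B  H  D  B  H  R
 ·  0  0  0  0  0  0  0  0  0  0  0  0
 B  0  0  0  1  1  1  1  1  1  1  1  1
 H  0  0  0  1  1  2  2  2  2  2  2  2
 B  0  0  0  1  1  2  3  3  3  3  3  3
 H  0  0  0  1  1  2  3  4  4  4  4  4
 B  0  0  0  1  1  2  3  4  4  5  5  5
 R  0  1  1  1  1  2  3  4  4  5  5  6
 R  0  1  2  2  2  2  3  4  4  5  5  6
 R  0  1  2  2  2  2  3  4  4  5  5  6
dp[8][11] = 6. One LCS (by backtracking along matches): BHBHBR.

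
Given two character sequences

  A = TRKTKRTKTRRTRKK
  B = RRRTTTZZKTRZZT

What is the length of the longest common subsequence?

Taking T (A #1, B #4), then T (A #4, B #5), then T (A #7, B #6), then K (A #8, B #9), then T (A #9, B #10), then R (A #10, B #11), then T (A #12, B #14) gives a common subsequence of length 7, and the DP table's final entry dp[15][14] is also 7, so no common subsequence is longer.

7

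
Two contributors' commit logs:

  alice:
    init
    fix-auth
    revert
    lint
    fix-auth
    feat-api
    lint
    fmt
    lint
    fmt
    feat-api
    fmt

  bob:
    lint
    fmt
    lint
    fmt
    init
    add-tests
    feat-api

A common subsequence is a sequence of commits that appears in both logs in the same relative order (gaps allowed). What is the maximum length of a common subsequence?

5

Taking lint at alice[7]=bob[1], then fmt at alice[8]=bob[2], then lint at alice[9]=bob[3], then fmt at alice[10]=bob[4], then feat-api at alice[11]=bob[7] gives a common subsequence of length 5, and the DP table's final entry dp[12][7] is also 5, so no common subsequence is longer.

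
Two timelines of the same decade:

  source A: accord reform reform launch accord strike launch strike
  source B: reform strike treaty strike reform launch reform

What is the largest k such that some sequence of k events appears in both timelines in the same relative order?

3

Pick reform (source A #2, source B #1), then reform (source A #3, source B #5), then launch (source A #4, source B #6); all 3 events appear in both, in order. Since dp[8][7] = 3, nothing longer is possible.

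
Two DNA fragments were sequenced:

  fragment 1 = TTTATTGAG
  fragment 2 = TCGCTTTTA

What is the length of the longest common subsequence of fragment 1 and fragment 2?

6

Pick T (fragment 1 #1, fragment 2 #1); then T (fragment 1 #2, fragment 2 #5); then T (fragment 1 #3, fragment 2 #6); then T (fragment 1 #5, fragment 2 #7); then T (fragment 1 #6, fragment 2 #8); then A (fragment 1 #8, fragment 2 #9); all 6 bases appear in both, in order, and the DP table's final entry dp[9][9] is also 6, so no common subsequence is longer.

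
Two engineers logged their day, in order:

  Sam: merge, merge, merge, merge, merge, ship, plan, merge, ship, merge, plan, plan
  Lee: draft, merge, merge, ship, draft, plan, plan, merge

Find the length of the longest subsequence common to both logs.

5

Pick merge at Sam[4]=Lee[2]; then merge at Sam[5]=Lee[3]; then ship at Sam[6]=Lee[4]; then plan at Sam[7]=Lee[7]; then merge at Sam[10]=Lee[8]; all 5 tasks appear in both, in order. The LCS DP gives dp[12][8] = 5, so this is optimal.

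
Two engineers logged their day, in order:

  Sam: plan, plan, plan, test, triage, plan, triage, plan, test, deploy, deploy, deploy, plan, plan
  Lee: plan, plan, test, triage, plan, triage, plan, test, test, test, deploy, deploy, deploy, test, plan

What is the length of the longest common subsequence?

12

Pick plan at Sam[2]=Lee[1], then plan at Sam[3]=Lee[2], then test at Sam[4]=Lee[3], then triage at Sam[5]=Lee[4], then plan at Sam[6]=Lee[5], then triage at Sam[7]=Lee[6], then plan at Sam[8]=Lee[7], then test at Sam[9]=Lee[10], then deploy at Sam[10]=Lee[11], then deploy at Sam[11]=Lee[12], then deploy at Sam[12]=Lee[13], then plan at Sam[14]=Lee[15]; all 12 tasks appear in both, in order. Since dp[14][15] = 12, nothing longer is possible.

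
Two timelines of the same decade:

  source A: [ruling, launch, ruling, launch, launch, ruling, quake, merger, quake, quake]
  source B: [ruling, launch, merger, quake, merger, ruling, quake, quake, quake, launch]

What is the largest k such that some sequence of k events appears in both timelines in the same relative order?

6

Pick ruling [1,1]; then launch [2,2]; then ruling [6,6]; then quake [7,7]; then quake [9,8]; then quake [10,9]; all 6 events appear in both, in order, and the DP table's final entry dp[10][10] is also 6, so no common subsequence is longer.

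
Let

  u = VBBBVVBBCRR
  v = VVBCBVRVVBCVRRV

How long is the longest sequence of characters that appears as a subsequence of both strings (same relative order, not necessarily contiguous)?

Pick V at u[1]=v[2], then B at u[2]=v[3], then B at u[3]=v[5], then V at u[5]=v[8], then V at u[6]=v[9], then B at u[8]=v[10], then C at u[9]=v[11], then R at u[10]=v[13], then R at u[11]=v[14]; all 9 characters appear in both, in order. Since dp[11][15] = 9, nothing longer is possible.

9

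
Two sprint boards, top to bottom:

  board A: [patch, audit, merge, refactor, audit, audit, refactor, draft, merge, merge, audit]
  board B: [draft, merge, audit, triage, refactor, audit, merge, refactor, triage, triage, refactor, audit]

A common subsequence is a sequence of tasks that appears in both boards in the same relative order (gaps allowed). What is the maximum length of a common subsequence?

Taking audit at board A[2]=board B[6], merge at board A[3]=board B[7], refactor at board A[4]=board B[8], refactor at board A[7]=board B[11], audit at board A[11]=board B[12] gives a common subsequence of length 5, and the DP table's final entry dp[11][12] is also 5, so no common subsequence is longer.

5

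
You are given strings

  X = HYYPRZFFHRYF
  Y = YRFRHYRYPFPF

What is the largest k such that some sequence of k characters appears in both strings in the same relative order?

7

Taking Y (X #3, Y #1); then R (X #5, Y #2); then F (X #7, Y #3); then H (X #9, Y #5); then R (X #10, Y #7); then Y (X #11, Y #8); then F (X #12, Y #12) gives a common subsequence of length 7. dp[12][12] = 7 confirms this is the maximum.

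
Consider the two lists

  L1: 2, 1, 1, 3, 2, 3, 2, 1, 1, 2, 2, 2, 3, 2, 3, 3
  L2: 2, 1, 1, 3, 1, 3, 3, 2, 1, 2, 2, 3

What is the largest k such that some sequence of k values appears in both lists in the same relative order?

Pick 2 (L1 #1, L2 #1) → 1 (L1 #2, L2 #3) → 1 (L1 #3, L2 #5) → 3 (L1 #4, L2 #6) → 3 (L1 #6, L2 #7) → 2 (L1 #7, L2 #8) → 1 (L1 #9, L2 #9) → 2 (L1 #12, L2 #10) → 2 (L1 #14, L2 #11) → 3 (L1 #16, L2 #12); all 10 values appear in both, in order. dp[16][12] = 10 confirms this is the maximum.

10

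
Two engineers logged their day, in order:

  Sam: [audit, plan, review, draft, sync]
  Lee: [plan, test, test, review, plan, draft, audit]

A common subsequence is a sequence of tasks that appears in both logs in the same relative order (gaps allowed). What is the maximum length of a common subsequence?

3

Pick plan (Sam #2, Lee #1); then review (Sam #3, Lee #4); then draft (Sam #4, Lee #6); all 3 tasks appear in both, in order. dp[5][7] = 3 confirms this is the maximum.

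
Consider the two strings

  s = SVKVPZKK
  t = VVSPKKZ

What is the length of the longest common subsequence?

Let dp[i][j] be the LCS length of the first i characters of s and the first j characters of t. dp[i][j] = dp[i-1][j-1]+1 when the i-th and j-th characters match, else max(dp[i-1][j], dp[i][j-1]).
    ·  V  V  S  P  K  K  Z
 ·  0  0  0  0  0  0  0  0
 S  0  0  0  1  1  1  1  1
 V  0  1  1  1  1  1  1  1
 K  0  1  1  1  1  2  2  2
 V  0  1  2  2  2  2  2  2
 P  0  1  2  2  3  3  3  3
 Z  0  1  2  2  3  3  3  4
 K  0  1  2  2  3  4  4  4
 K  0  1  2  2  3  4  5  5
dp[8][7] = 5. One LCS (by backtracking along matches): VVPKK.

5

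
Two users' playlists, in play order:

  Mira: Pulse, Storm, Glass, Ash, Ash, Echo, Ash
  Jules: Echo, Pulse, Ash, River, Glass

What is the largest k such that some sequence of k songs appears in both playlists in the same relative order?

Taking Pulse at Mira[1]=Jules[2]; then Glass at Mira[3]=Jules[5] gives a common subsequence of length 2. Since dp[7][5] = 2, nothing longer is possible.

2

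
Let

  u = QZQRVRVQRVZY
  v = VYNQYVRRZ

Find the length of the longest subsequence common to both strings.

Let dp[i][j] be the LCS length of the first i characters of u and the first j characters of v. dp[i][j] = dp[i-1][j-1]+1 when the i-th and j-th characters match, else max(dp[i-1][j], dp[i][j-1]).
    ·  V  Y  N  Q  Y  V  R  R  Z
 ·  0  0  0  0  0  0  0  0  0  0
 Q  0  0  0  0  1  1  1  1  1  1
 Z  0  0  0  0  1  1  1  1  1  2
 Q  0  0  0  0  1  1  1  1  1  2
 R  0  0  0  0  1  1  1  2  2  2
 V  0  1  1  1  1  1  2  2  2  2
 R  0  1  1  1  1  1  2  3  3  3
 V  0  1  1  1  1  1  2  3  3  3
 Q  0  1  1  1  2  2  2  3  3  3
 R  0  1  1  1  2  2  2  3  4  4
 V  0  1  1  1  2  2  3  3  4  4
 Z  0  1  1  1  2  2  3  3  4  5
 Y  0  1  2  2  2  3  3  3  4  5
dp[12][9] = 5. One LCS (by backtracking along matches): QVRRZ.

5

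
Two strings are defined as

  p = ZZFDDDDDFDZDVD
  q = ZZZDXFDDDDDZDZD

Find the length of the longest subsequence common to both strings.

One common subsequence of length 11: Z [1,2], Z [2,3], F [3,6], D [4,7], D [5,8], D [6,9], D [7,10], D [8,11], D [10,13], Z [11,14], D [14,15]. Since dp[14][15] = 11, nothing longer is possible.

11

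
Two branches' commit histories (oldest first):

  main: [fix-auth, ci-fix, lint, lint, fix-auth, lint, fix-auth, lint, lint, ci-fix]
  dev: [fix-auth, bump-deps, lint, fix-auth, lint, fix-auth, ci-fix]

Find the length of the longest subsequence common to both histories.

6

Pick fix-auth at main[1]=dev[1] → lint at main[4]=dev[3] → fix-auth at main[5]=dev[4] → lint at main[6]=dev[5] → fix-auth at main[7]=dev[6] → ci-fix at main[10]=dev[7]; all 6 commits appear in both, in order. dp[10][7] = 6 confirms this is the maximum.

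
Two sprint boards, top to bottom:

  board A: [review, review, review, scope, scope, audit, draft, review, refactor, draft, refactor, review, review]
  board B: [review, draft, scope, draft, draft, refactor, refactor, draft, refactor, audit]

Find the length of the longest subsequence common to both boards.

6

Taking review at board A[1]=board B[1]; then scope at board A[4]=board B[3]; then draft at board A[7]=board B[5]; then refactor at board A[9]=board B[7]; then draft at board A[10]=board B[8]; then refactor at board A[11]=board B[9] gives a common subsequence of length 6. Since dp[13][10] = 6, nothing longer is possible.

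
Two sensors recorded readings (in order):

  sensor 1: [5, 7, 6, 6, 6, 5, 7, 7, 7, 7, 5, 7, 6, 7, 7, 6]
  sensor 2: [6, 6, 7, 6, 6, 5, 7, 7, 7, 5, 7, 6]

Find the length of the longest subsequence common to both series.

10

Pick 7 (sensor 1 #2, sensor 2 #3), then 6 (sensor 1 #4, sensor 2 #4), then 6 (sensor 1 #5, sensor 2 #5), then 5 (sensor 1 #6, sensor 2 #6), then 7 (sensor 1 #8, sensor 2 #7), then 7 (sensor 1 #9, sensor 2 #8), then 7 (sensor 1 #10, sensor 2 #9), then 5 (sensor 1 #11, sensor 2 #10), then 7 (sensor 1 #15, sensor 2 #11), then 6 (sensor 1 #16, sensor 2 #12); all 10 values appear in both, in order. Since dp[16][12] = 10, nothing longer is possible.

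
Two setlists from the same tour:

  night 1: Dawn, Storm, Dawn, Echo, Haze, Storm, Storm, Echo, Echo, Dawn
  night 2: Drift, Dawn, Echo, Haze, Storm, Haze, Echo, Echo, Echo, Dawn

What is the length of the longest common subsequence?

Taking Dawn at night 1[3]=night 2[2]; then Echo at night 1[4]=night 2[3]; then Haze at night 1[5]=night 2[4]; then Storm at night 1[6]=night 2[5]; then Echo at night 1[8]=night 2[8]; then Echo at night 1[9]=night 2[9]; then Dawn at night 1[10]=night 2[10] gives a common subsequence of length 7. Since dp[10][10] = 7, nothing longer is possible.

7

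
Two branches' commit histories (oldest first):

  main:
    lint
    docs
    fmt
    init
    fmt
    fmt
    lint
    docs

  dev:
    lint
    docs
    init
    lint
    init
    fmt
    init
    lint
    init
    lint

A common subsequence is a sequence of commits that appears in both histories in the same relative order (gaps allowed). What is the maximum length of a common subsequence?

One common subsequence of length 5: lint (main #1, dev #1) → docs (main #2, dev #2) → fmt (main #3, dev #6) → init (main #4, dev #9) → lint (main #7, dev #10), and the DP table's final entry dp[8][10] is also 5, so no common subsequence is longer.

5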